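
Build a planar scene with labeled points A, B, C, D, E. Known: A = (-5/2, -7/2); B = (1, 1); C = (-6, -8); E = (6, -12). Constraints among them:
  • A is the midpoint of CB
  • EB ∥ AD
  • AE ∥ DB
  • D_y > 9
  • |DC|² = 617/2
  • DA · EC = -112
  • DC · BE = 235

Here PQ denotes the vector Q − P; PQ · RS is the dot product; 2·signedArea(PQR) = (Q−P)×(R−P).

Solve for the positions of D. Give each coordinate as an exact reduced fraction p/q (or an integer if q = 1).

1. D_x = -15/2  [AE ∥ DB ∩ EB ∥ AD]
2. D_y = 19/2  [AE ∥ DB ∩ EB ∥ AD]
   → D = (-15/2, 19/2)

D = (-15/2, 19/2)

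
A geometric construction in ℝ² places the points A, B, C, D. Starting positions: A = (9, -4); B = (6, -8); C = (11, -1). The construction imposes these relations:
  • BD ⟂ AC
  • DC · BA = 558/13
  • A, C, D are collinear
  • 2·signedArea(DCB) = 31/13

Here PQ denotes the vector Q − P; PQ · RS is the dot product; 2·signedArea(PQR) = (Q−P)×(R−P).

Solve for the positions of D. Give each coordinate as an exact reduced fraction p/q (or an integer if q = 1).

1. D_x = 81/13  [A, C, D are collinear ∩ BD ⟂ AC]
2. D_y = -106/13  [A, C, D are collinear ∩ BD ⟂ AC]
   → D = (81/13, -106/13)

D = (81/13, -106/13)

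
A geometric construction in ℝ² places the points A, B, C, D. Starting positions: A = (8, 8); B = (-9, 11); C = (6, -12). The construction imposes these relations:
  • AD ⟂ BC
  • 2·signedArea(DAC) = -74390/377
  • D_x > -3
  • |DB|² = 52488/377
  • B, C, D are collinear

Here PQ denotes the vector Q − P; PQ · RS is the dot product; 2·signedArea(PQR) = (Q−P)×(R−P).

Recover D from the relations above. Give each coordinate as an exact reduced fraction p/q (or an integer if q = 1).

1. D_x = -963/377  [B, C, D are collinear ∩ AD ⟂ BC]
2. D_y = 421/377  [B, C, D are collinear ∩ AD ⟂ BC]
   → D = (-963/377, 421/377)

D = (-963/377, 421/377)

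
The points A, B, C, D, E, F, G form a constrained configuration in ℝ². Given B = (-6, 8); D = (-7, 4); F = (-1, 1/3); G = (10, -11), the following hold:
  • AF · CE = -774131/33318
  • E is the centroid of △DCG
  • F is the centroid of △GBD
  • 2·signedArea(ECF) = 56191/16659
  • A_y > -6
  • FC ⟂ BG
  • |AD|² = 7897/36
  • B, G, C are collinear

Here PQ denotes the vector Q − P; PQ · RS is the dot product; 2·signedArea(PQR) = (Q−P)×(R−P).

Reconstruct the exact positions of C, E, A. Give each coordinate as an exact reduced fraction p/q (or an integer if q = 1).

1. C_x = -274/1851  [B, G, C are collinear ∩ FC ⟂ BG]
2. C_y = 1945/1851  [B, G, C are collinear ∩ FC ⟂ BG]
   → C = (-274/1851, 1945/1851)
3. E_x = 5279/5553  [E is the centroid of △DCG]
4. E_y = -11012/5553  [E is the centroid of △DCG]
   → E = (5279/5553, -11012/5553)
5. A_x = 9/2  [line -6101/5553·x + 16847/5553·y + 703831/33318 = 0 ∩ |AD|² = 7897/36]
6. A_y = -16/3  [line -6101/5553·x + 16847/5553·y + 703831/33318 = 0 ∩ |AD|² = 7897/36]
   → A = (9/2, -16/3)

A = (9/2, -16/3)
C = (-274/1851, 1945/1851)
E = (5279/5553, -11012/5553)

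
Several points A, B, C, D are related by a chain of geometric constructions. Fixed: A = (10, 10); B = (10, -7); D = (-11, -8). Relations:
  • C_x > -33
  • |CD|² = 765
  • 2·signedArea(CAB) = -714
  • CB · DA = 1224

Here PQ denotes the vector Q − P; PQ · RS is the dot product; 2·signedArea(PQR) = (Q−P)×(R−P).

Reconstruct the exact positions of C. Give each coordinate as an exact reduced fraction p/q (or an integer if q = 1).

1. C_x = -32  [CB · DA = 1224 ∩ 2·signedArea(CAB) = -714]
2. C_y = -26  [CB · DA = 1224 ∩ 2·signedArea(CAB) = -714]
   → C = (-32, -26)

C = (-32, -26)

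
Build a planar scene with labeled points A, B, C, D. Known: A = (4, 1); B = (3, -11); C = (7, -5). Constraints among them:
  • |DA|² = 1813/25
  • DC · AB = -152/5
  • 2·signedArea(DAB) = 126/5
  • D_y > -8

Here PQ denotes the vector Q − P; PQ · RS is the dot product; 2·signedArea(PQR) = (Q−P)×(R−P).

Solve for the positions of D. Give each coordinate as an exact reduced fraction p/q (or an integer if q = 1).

1. D_x = 27/5  [DC · AB = -152/5 ∩ 2·signedArea(DAB) = 126/5]
2. D_y = -37/5  [DC · AB = -152/5 ∩ 2·signedArea(DAB) = 126/5]
   → D = (27/5, -37/5)

D = (27/5, -37/5)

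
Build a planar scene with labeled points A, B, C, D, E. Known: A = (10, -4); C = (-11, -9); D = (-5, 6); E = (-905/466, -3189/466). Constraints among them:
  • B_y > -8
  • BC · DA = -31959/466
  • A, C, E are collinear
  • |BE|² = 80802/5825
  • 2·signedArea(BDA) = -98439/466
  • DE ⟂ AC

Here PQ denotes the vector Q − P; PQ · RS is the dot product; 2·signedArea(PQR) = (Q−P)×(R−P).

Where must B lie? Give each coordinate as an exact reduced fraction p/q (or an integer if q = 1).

B = (-12967/2330, -3591/466)

1. B_x = -12967/2330  [2·signedArea(BDA) = -98439/466 ∩ BC · DA = -31959/466]
2. B_y = -3591/466  [2·signedArea(BDA) = -98439/466 ∩ BC · DA = -31959/466]
   → B = (-12967/2330, -3591/466)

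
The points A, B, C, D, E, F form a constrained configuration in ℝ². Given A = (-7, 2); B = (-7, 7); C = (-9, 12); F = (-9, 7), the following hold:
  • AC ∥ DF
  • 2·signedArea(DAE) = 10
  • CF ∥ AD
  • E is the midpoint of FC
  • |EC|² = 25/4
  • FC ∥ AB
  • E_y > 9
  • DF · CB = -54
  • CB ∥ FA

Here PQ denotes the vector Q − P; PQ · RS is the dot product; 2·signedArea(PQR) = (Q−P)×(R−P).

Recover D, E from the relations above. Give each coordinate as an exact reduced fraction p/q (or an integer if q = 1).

1. D_x = -7  [AC ∥ DF ∩ CF ∥ AD]
2. D_y = -3  [AC ∥ DF ∩ CF ∥ AD]
   → D = (-7, -3)
3. E_x = -9  [E is the midpoint of FC]
4. E_y = 19/2  [E is the midpoint of FC]
   → E = (-9, 19/2)

D = (-7, -3)
E = (-9, 19/2)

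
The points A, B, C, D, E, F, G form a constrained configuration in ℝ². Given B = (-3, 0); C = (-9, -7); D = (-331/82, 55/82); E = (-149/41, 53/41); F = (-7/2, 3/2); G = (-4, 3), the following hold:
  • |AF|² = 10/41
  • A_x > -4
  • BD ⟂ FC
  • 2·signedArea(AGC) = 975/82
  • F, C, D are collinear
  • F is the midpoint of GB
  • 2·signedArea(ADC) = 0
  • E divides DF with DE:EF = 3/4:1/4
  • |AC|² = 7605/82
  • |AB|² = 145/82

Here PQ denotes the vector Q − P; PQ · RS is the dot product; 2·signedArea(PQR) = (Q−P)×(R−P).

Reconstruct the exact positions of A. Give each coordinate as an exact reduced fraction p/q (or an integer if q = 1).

1. A_x = -309/82  [2·signedArea(ADC) = 0 ∩ 2·signedArea(AGC) = 975/82]
2. A_y = 89/82  [2·signedArea(ADC) = 0 ∩ 2·signedArea(AGC) = 975/82]
   → A = (-309/82, 89/82)

A = (-309/82, 89/82)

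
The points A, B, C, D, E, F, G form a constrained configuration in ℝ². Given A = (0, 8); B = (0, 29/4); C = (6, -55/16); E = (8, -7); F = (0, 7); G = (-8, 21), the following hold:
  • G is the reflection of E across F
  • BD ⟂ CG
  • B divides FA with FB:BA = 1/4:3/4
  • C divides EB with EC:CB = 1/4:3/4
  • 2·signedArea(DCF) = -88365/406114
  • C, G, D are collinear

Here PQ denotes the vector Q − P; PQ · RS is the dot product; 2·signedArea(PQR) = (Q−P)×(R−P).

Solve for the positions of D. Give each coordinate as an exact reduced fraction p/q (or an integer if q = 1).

1. D_x = -18768/203057  [C, G, D are collinear ∩ BD ⟂ CG]
2. D_y = 5845645/812228  [C, G, D are collinear ∩ BD ⟂ CG]
   → D = (-18768/203057, 5845645/812228)

D = (-18768/203057, 5845645/812228)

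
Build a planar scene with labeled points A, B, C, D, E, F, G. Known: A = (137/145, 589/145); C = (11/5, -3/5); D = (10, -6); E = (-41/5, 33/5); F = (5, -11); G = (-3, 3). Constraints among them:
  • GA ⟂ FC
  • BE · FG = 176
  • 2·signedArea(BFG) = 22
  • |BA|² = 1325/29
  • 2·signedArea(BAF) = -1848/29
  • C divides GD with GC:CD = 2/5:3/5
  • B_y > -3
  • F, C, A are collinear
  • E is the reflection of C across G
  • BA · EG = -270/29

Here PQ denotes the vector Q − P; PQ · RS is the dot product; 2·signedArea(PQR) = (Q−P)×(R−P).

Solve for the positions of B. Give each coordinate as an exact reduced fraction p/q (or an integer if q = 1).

1. B_x = -8/5  [2·signedArea(BAF) = -1848/29 ∩ BE · FG = 176]
2. B_y = -11/5  [2·signedArea(BAF) = -1848/29 ∩ BE · FG = 176]
   → B = (-8/5, -11/5)

B = (-8/5, -11/5)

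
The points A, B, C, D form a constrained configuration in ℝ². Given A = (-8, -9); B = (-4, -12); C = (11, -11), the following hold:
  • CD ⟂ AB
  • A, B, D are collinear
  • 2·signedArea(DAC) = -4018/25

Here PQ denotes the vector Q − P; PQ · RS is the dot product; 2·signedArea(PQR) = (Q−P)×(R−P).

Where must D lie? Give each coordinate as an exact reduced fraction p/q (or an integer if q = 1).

D = (128/25, -471/25)

1. D_x = 128/25  [A, B, D are collinear ∩ CD ⟂ AB]
2. D_y = -471/25  [A, B, D are collinear ∩ CD ⟂ AB]
   → D = (128/25, -471/25)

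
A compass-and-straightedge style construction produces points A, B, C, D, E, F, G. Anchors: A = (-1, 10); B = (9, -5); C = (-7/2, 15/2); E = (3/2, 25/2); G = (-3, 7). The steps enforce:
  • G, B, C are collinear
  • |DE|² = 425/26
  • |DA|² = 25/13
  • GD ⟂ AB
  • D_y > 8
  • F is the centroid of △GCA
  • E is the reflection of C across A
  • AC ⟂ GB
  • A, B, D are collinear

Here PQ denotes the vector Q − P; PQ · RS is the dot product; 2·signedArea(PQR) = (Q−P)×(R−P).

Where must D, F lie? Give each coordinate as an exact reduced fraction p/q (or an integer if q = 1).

D = (-3/13, 115/13)
F = (-5/2, 49/6)

1. D_x = -3/13  [A, B, D are collinear ∩ GD ⟂ AB]
2. D_y = 115/13  [A, B, D are collinear ∩ GD ⟂ AB]
   → D = (-3/13, 115/13)
3. F_x = -5/2  [F is the centroid of △GCA]
4. F_y = 49/6  [F is the centroid of △GCA]
   → F = (-5/2, 49/6)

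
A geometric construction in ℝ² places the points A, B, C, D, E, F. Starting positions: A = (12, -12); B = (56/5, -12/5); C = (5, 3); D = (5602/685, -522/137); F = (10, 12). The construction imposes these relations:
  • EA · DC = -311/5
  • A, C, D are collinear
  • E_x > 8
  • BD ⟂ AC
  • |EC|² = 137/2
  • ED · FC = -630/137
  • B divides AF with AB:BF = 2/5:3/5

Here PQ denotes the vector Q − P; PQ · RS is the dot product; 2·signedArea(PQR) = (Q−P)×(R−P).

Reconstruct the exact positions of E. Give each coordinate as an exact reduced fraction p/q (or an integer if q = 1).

1. E_x = 17/2  [EA · DC = -311/5 ∩ ED · FC = -630/137]
2. E_y = -9/2  [EA · DC = -311/5 ∩ ED · FC = -630/137]
   → E = (17/2, -9/2)

E = (17/2, -9/2)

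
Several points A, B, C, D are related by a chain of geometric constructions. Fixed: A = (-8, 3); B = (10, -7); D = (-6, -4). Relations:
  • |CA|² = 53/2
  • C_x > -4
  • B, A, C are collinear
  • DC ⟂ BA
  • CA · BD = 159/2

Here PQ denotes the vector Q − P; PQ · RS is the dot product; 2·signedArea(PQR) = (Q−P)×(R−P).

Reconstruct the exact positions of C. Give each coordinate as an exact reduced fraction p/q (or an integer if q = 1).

C = (-7/2, 1/2)

1. C_x = -7/2  [B, A, C are collinear ∩ DC ⟂ BA]
2. C_y = 1/2  [B, A, C are collinear ∩ DC ⟂ BA]
   → C = (-7/2, 1/2)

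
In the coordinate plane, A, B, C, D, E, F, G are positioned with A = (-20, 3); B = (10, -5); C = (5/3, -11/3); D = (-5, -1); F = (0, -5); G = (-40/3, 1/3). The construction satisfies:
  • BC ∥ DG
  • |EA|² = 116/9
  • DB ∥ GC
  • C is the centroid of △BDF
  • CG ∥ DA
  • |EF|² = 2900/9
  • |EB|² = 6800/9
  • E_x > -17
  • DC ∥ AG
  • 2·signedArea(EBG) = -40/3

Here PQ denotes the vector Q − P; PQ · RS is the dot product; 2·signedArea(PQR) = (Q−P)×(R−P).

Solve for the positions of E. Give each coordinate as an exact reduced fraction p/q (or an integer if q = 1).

E = (-50/3, 5/3)

1. E_x = -50/3  [line -16/3·x + -70/3·y + -50 = 0 ∩ |EA|² = 116/9]
2. E_y = 5/3  [line -16/3·x + -70/3·y + -50 = 0 ∩ |EA|² = 116/9]
   → E = (-50/3, 5/3)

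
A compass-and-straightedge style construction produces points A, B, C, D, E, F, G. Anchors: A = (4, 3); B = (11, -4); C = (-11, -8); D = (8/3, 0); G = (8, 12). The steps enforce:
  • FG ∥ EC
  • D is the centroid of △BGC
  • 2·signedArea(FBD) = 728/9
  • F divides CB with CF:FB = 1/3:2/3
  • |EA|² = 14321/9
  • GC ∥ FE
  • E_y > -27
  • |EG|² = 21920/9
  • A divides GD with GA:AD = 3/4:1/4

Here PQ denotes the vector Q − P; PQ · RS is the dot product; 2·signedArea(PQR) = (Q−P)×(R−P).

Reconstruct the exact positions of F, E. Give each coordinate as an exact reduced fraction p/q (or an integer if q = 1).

1. F_x = -11/3  [F divides CB with CF:FB = 1/3:2/3]
2. F_y = -20/3  [F divides CB with CF:FB = 1/3:2/3]
   → F = (-11/3, -20/3)
3. E_x = -68/3  [FG ∥ EC ∩ GC ∥ FE]
4. E_y = -80/3  [FG ∥ EC ∩ GC ∥ FE]
   → E = (-68/3, -80/3)

E = (-68/3, -80/3)
F = (-11/3, -20/3)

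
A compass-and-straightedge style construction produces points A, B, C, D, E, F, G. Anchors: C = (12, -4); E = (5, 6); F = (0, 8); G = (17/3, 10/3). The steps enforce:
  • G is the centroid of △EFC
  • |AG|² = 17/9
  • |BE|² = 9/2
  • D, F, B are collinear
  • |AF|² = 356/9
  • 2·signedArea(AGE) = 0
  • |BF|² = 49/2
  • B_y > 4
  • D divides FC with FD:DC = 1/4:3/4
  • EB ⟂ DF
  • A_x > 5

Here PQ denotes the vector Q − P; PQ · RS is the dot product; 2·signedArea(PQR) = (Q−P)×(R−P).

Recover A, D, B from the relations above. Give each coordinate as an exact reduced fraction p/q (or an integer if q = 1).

1. A_x = 16/3  [line -8/3·x + -2/3·y + 52/3 = 0 ∩ |AF|² = 356/9]
2. A_y = 14/3  [line -8/3·x + -2/3·y + 52/3 = 0 ∩ |AF|² = 356/9]
   → A = (16/3, 14/3)
3. D_x = 3  [D divides FC with FD:DC = 1/4:3/4]
4. D_y = 5  [D divides FC with FD:DC = 1/4:3/4]
   → D = (3, 5)
5. B_x = 7/2  [D, F, B are collinear ∩ EB ⟂ DF]
6. B_y = 9/2  [D, F, B are collinear ∩ EB ⟂ DF]
   → B = (7/2, 9/2)

A = (16/3, 14/3)
B = (7/2, 9/2)
D = (3, 5)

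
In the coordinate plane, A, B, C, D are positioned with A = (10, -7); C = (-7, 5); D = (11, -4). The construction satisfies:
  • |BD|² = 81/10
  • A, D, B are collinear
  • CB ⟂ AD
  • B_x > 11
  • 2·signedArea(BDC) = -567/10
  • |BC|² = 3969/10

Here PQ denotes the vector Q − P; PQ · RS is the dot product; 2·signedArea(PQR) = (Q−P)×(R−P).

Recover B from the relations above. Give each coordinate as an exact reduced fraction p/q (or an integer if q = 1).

B = (119/10, -13/10)

1. B_x = 119/10  [A, D, B are collinear ∩ CB ⟂ AD]
2. B_y = -13/10  [A, D, B are collinear ∩ CB ⟂ AD]
   → B = (119/10, -13/10)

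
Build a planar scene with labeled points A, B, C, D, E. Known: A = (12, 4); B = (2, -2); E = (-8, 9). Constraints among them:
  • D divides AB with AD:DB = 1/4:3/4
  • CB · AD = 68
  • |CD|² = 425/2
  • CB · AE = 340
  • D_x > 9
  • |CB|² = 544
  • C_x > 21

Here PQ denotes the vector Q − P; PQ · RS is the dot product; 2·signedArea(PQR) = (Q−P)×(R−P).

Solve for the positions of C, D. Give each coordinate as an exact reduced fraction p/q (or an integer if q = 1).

1. C_x = 22  [line 20·x + -5·y + -390 = 0 ∩ |CB|² = 544]
2. C_y = 10  [line 20·x + -5·y + -390 = 0 ∩ |CB|² = 544]
   → C = (22, 10)
3. D_x = 19/2  [D divides AB with AD:DB = 1/4:3/4]
4. D_y = 5/2  [D divides AB with AD:DB = 1/4:3/4]
   → D = (19/2, 5/2)

C = (22, 10)
D = (19/2, 5/2)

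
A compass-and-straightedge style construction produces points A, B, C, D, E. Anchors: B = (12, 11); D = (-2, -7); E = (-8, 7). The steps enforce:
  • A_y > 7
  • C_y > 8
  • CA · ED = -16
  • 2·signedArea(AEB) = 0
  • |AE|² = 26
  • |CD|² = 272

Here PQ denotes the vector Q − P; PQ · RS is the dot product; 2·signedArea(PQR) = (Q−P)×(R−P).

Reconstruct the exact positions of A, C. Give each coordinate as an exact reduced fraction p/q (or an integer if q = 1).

A = (-3, 8)
C = (2, 9)

1. A_x = -3  [line -4·x + 20·y + -172 = 0 ∩ |AE|² = 26]
2. A_y = 8  [line -4·x + 20·y + -172 = 0 ∩ |AE|² = 26]
   → A = (-3, 8)
3. C_x = 2  [line -6·x + 14·y + -114 = 0 ∩ |CD|² = 272]
4. C_y = 9  [line -6·x + 14·y + -114 = 0 ∩ |CD|² = 272]
   → C = (2, 9)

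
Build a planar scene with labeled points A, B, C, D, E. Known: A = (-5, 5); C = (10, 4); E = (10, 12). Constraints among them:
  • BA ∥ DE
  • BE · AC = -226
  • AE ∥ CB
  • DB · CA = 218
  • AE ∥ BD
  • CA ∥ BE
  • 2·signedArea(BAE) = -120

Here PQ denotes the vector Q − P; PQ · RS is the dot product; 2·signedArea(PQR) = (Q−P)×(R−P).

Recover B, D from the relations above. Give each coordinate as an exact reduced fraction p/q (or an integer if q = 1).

B = (25, 11)
D = (40, 18)

1. B_x = 25  [CA ∥ BE ∩ AE ∥ CB]
2. B_y = 11  [CA ∥ BE ∩ AE ∥ CB]
   → B = (25, 11)
3. D_x = 40  [BA ∥ DE ∩ AE ∥ BD]
4. D_y = 18  [BA ∥ DE ∩ AE ∥ BD]
   → D = (40, 18)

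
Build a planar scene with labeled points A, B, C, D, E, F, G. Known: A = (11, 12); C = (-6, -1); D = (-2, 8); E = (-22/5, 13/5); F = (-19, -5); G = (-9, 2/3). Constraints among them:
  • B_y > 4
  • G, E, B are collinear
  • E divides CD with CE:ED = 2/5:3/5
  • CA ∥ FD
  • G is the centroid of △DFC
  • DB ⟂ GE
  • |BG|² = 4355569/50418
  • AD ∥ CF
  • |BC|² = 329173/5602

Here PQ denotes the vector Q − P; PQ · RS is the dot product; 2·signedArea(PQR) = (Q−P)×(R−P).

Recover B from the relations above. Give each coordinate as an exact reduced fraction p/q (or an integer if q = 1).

1. B_x = -2417/5602  [G, E, B are collinear ∩ DB ⟂ GE]
2. B_y = 23909/5602  [G, E, B are collinear ∩ DB ⟂ GE]
   → B = (-2417/5602, 23909/5602)

B = (-2417/5602, 23909/5602)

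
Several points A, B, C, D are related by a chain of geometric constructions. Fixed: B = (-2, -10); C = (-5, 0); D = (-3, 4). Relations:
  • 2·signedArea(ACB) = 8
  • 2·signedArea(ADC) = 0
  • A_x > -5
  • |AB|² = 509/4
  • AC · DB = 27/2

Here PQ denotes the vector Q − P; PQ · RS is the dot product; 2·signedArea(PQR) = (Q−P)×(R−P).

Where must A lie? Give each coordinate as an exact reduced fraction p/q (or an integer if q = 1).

A = (-9/2, 1)

1. A_x = -9/2  [2·signedArea(ADC) = 0 ∩ 2·signedArea(ACB) = 8]
2. A_y = 1  [2·signedArea(ADC) = 0 ∩ 2·signedArea(ACB) = 8]
   → A = (-9/2, 1)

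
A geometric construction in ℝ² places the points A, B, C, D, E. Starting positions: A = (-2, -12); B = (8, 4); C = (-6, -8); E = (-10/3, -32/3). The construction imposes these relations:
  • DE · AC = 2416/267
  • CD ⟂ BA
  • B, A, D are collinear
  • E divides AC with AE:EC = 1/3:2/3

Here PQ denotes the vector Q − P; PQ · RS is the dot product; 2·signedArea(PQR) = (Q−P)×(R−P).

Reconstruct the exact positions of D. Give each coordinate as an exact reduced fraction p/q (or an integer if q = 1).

D = (-118/89, -972/89)

1. D_x = -118/89  [B, A, D are collinear ∩ CD ⟂ BA]
2. D_y = -972/89  [B, A, D are collinear ∩ CD ⟂ BA]
   → D = (-118/89, -972/89)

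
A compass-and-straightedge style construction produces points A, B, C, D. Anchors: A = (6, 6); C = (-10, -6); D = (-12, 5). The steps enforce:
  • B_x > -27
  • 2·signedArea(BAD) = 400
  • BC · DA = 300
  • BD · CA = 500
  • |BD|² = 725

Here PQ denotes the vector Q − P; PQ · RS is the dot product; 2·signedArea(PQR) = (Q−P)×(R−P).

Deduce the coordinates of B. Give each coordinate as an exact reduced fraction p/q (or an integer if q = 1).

1. B_x = -26  [BD · CA = 500 ∩ BC · DA = 300]
2. B_y = -18  [BD · CA = 500 ∩ BC · DA = 300]
   → B = (-26, -18)

B = (-26, -18)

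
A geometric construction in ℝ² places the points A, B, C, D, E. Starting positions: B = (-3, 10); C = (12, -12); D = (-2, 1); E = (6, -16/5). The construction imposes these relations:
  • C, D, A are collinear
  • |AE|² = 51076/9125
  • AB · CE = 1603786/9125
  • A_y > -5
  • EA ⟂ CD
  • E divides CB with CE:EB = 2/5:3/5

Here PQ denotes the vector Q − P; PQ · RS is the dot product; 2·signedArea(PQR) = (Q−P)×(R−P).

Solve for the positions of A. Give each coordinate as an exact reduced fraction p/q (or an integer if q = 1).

A = (8012/1825, -9004/1825)

1. A_x = 8012/1825  [C, D, A are collinear ∩ EA ⟂ CD]
2. A_y = -9004/1825  [C, D, A are collinear ∩ EA ⟂ CD]
   → A = (8012/1825, -9004/1825)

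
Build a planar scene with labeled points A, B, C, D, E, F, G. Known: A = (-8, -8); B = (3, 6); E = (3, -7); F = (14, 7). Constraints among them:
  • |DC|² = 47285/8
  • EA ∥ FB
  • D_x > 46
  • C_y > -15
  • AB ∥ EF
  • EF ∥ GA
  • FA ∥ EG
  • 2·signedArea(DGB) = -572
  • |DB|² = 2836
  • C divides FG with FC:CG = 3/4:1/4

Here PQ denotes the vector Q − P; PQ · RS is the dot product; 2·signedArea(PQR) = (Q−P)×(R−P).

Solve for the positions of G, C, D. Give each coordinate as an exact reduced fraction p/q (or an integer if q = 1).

C = (-43/4, -59/4)
D = (47, 36)
G = (-19, -22)

1. G_x = -19  [EF ∥ GA ∩ FA ∥ EG]
2. G_y = -22  [EF ∥ GA ∩ FA ∥ EG]
   → G = (-19, -22)
3. C_x = -43/4  [C divides FG with FC:CG = 3/4:1/4]
4. C_y = -59/4  [C divides FG with FC:CG = 3/4:1/4]
   → C = (-43/4, -59/4)
5. D_x = 47  [line -28·x + 22·y + 524 = 0 ∩ |DB|² = 2836]
6. D_y = 36  [line -28·x + 22·y + 524 = 0 ∩ |DB|² = 2836]
   → D = (47, 36)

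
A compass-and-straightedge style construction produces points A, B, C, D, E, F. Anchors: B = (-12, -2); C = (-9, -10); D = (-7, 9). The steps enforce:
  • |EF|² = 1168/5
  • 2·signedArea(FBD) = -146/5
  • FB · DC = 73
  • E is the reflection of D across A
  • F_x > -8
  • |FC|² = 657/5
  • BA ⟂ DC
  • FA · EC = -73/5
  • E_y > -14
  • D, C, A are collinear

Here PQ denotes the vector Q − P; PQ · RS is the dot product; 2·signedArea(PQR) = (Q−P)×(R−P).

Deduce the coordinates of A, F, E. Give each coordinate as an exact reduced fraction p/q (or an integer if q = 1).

1. A_x = -41/5  [D, C, A are collinear ∩ BA ⟂ DC]
2. A_y = -12/5  [D, C, A are collinear ∩ BA ⟂ DC]
   → A = (-41/5, -12/5)
3. F_x = -39/5  [FB · DC = 73 ∩ 2·signedArea(FBD) = -146/5]
4. F_y = 7/5  [FB · DC = 73 ∩ 2·signedArea(FBD) = -146/5]
   → F = (-39/5, 7/5)
5. E_x = -47/5  [FA · EC = -73/5 ∩ E is the reflection of D across A]
6. E_y = -69/5  [FA · EC = -73/5 ∩ E is the reflection of D across A]
   → E = (-47/5, -69/5)

A = (-41/5, -12/5)
E = (-47/5, -69/5)
F = (-39/5, 7/5)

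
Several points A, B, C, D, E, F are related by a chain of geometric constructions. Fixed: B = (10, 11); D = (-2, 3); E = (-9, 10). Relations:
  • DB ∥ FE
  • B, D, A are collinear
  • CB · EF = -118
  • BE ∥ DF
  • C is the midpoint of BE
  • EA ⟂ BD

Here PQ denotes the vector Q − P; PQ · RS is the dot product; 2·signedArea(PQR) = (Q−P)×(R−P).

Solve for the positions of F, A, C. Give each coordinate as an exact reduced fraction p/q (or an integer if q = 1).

A = (-47/13, 25/13)
C = (1/2, 21/2)
F = (-21, 2)

1. F_x = -21  [DB ∥ FE ∩ BE ∥ DF]
2. F_y = 2  [DB ∥ FE ∩ BE ∥ DF]
   → F = (-21, 2)
3. A_x = -47/13  [B, D, A are collinear ∩ EA ⟂ BD]
4. A_y = 25/13  [B, D, A are collinear ∩ EA ⟂ BD]
   → A = (-47/13, 25/13)
5. C_x = 1/2  [C is the midpoint of BE]
6. C_y = 21/2  [C is the midpoint of BE]
   → C = (1/2, 21/2)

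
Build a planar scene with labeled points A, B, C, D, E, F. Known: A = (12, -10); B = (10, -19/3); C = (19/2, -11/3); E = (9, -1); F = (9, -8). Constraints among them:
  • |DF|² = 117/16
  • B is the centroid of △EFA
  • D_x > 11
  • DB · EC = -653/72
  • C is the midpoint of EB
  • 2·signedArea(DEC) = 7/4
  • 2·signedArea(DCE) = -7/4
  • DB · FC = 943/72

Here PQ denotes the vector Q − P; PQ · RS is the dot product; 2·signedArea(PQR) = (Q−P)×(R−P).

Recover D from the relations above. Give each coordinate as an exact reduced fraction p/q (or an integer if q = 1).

1. D_x = 45/4  [2·signedArea(DCE) = -7/4 ∩ DB · EC = -653/72]
2. D_y = -19/2  [2·signedArea(DCE) = -7/4 ∩ DB · EC = -653/72]
   → D = (45/4, -19/2)

D = (45/4, -19/2)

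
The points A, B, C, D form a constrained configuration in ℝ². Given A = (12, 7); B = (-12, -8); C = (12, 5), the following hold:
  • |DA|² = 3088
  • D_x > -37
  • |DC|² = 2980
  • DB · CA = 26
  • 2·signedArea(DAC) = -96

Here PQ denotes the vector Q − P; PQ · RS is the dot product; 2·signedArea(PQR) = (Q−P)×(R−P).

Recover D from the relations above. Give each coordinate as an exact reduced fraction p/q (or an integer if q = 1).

1. D_x = -36  [DB · CA = 26 ∩ 2·signedArea(DAC) = -96]
2. D_y = -21  [DB · CA = 26 ∩ 2·signedArea(DAC) = -96]
   → D = (-36, -21)

D = (-36, -21)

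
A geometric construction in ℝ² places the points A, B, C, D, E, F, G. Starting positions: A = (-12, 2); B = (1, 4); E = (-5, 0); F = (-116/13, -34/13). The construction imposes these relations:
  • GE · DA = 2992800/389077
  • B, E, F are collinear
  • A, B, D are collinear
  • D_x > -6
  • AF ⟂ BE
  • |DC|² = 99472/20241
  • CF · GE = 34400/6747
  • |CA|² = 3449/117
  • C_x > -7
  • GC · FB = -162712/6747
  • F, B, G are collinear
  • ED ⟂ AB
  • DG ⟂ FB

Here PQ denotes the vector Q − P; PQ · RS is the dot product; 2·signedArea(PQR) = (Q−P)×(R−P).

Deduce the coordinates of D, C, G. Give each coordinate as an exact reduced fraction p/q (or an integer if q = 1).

1. D_x = -945/173  [A, B, D are collinear ∩ ED ⟂ AB]
2. D_y = 520/173  [A, B, D are collinear ∩ ED ⟂ AB]
   → D = (-945/173, 520/173)
3. G_x = -8845/2249  [F, B, G are collinear ∩ DG ⟂ FB]
4. G_y = 1600/2249  [F, B, G are collinear ∩ DG ⟂ FB]
   → G = (-8845/2249, 1600/2249)
5. C_x = -259/39  [line 2400/2249·x + 1600/2249·y + 42400/6747 = 0 ∩ |CA|² = 3449/117]
6. C_y = 44/39  [line 2400/2249·x + 1600/2249·y + 42400/6747 = 0 ∩ |CA|² = 3449/117]
   → C = (-259/39, 44/39)

C = (-259/39, 44/39)
D = (-945/173, 520/173)
G = (-8845/2249, 1600/2249)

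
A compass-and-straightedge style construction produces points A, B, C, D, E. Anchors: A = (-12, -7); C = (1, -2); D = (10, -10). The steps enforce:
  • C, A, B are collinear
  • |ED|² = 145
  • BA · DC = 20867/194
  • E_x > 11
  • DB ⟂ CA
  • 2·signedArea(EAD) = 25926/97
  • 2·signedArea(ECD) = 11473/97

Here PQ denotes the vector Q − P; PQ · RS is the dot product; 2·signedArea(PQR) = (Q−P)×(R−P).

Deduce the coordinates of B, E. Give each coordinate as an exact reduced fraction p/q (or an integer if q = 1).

B = (1195/194, -3/194)
E = (1098/97, 191/97)

1. B_x = 1195/194  [C, A, B are collinear ∩ DB ⟂ CA]
2. B_y = -3/194  [C, A, B are collinear ∩ DB ⟂ CA]
   → B = (1195/194, -3/194)
3. E_x = 1098/97  [2·signedArea(ECD) = 11473/97 ∩ 2·signedArea(EAD) = 25926/97]
4. E_y = 191/97  [2·signedArea(ECD) = 11473/97 ∩ 2·signedArea(EAD) = 25926/97]
   → E = (1098/97, 191/97)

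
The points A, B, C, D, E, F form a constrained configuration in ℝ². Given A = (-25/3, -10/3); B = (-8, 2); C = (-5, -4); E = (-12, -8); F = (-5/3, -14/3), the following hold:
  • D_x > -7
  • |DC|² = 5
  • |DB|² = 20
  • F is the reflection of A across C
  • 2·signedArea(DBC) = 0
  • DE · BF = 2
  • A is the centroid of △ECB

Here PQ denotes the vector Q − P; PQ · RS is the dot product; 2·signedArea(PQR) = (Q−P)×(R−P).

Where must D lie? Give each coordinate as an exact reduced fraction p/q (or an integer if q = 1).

1. D_x = -6  [2·signedArea(DBC) = 0 ∩ DE · BF = 2]
2. D_y = -2  [2·signedArea(DBC) = 0 ∩ DE · BF = 2]
   → D = (-6, -2)

D = (-6, -2)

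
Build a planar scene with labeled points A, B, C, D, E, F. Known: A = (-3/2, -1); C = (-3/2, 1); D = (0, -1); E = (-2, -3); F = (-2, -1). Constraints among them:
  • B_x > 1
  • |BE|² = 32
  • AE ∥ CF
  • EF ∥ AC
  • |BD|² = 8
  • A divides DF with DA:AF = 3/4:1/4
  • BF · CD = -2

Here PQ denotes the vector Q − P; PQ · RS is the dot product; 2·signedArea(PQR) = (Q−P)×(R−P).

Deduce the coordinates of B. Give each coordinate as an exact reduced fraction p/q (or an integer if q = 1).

B = (2, 1)

1. B_x = 2  [line -3/2·x + 2·y + 1 = 0 ∩ |BD|² = 8]
2. B_y = 1  [line -3/2·x + 2·y + 1 = 0 ∩ |BD|² = 8]
   → B = (2, 1)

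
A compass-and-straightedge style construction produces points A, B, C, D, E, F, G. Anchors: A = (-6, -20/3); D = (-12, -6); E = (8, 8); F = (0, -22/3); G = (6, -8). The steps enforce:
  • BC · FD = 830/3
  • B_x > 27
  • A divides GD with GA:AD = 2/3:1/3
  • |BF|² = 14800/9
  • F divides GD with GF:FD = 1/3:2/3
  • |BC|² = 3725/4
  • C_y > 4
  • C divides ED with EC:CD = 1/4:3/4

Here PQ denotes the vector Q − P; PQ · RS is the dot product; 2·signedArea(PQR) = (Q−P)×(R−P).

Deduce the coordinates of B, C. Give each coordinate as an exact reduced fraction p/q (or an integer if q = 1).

B = (28, 22)
C = (3, 9/2)

1. C_x = 3  [C divides ED with EC:CD = 1/4:3/4]
2. C_y = 9/2  [C divides ED with EC:CD = 1/4:3/4]
   → C = (3, 9/2)
3. B_x = 28  [line 12·x + -4/3·y + -920/3 = 0 ∩ |BF|² = 14800/9]
4. B_y = 22  [line 12·x + -4/3·y + -920/3 = 0 ∩ |BF|² = 14800/9]
   → B = (28, 22)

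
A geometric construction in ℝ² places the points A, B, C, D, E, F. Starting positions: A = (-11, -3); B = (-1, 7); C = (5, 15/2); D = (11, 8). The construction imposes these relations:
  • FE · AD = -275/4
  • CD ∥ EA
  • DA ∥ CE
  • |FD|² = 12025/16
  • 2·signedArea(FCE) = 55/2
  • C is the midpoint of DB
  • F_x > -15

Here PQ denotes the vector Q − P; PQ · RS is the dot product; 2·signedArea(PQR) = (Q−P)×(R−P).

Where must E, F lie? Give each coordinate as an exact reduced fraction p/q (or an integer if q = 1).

1. E_x = -17  [CD ∥ EA ∩ DA ∥ CE]
2. E_y = -7/2  [CD ∥ EA ∩ DA ∥ CE]
   → E = (-17, -7/2)
3. F_x = -14  [2·signedArea(FCE) = 55/2 ∩ FE · AD = -275/4]
4. F_y = -13/4  [2·signedArea(FCE) = 55/2 ∩ FE · AD = -275/4]
   → F = (-14, -13/4)

E = (-17, -7/2)
F = (-14, -13/4)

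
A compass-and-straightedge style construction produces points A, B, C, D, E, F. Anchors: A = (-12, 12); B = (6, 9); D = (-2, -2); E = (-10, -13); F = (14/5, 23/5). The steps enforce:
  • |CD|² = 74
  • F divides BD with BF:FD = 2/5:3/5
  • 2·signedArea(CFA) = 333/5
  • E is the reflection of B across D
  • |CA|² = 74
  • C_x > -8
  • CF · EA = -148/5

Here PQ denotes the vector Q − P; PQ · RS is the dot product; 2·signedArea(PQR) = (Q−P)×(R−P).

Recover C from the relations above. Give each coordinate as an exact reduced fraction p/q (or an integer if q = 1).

C = (-7, 5)

1. C_x = -7  [CF · EA = -148/5 ∩ 2·signedArea(CFA) = 333/5]
2. C_y = 5  [CF · EA = -148/5 ∩ 2·signedArea(CFA) = 333/5]
   → C = (-7, 5)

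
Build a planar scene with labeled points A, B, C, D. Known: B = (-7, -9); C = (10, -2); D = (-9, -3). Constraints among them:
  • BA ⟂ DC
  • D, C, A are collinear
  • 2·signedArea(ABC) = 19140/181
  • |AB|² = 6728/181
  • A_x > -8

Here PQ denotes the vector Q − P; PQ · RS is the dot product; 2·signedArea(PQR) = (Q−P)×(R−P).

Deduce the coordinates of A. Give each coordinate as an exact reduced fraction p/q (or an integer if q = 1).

A = (-1325/181, -527/181)

1. A_x = -1325/181  [D, C, A are collinear ∩ BA ⟂ DC]
2. A_y = -527/181  [D, C, A are collinear ∩ BA ⟂ DC]
   → A = (-1325/181, -527/181)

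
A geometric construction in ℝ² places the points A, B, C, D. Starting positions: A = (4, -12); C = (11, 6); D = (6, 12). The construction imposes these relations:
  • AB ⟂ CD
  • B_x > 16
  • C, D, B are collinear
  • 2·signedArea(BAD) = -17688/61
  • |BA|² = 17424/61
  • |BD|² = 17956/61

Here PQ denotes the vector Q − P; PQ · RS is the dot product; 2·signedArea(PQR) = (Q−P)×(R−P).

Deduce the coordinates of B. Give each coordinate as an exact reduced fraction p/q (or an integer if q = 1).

B = (1036/61, -72/61)

1. B_x = 1036/61  [C, D, B are collinear ∩ AB ⟂ CD]
2. B_y = -72/61  [C, D, B are collinear ∩ AB ⟂ CD]
   → B = (1036/61, -72/61)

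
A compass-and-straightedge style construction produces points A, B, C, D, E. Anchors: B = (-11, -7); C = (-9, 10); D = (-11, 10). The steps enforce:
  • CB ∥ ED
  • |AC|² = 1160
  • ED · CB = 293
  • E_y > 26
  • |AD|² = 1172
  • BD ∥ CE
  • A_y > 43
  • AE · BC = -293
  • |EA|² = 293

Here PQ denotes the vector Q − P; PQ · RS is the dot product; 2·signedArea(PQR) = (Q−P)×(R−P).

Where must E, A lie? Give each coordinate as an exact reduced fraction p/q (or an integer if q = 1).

A = (-7, 44)
E = (-9, 27)

1. E_x = -9  [CB ∥ ED ∩ BD ∥ CE]
2. E_y = 27  [CB ∥ ED ∩ BD ∥ CE]
   → E = (-9, 27)
3. A_x = -7  [line -2·x + -17·y + 734 = 0 ∩ |AD|² = 1172]
4. A_y = 44  [line -2·x + -17·y + 734 = 0 ∩ |AD|² = 1172]
   → A = (-7, 44)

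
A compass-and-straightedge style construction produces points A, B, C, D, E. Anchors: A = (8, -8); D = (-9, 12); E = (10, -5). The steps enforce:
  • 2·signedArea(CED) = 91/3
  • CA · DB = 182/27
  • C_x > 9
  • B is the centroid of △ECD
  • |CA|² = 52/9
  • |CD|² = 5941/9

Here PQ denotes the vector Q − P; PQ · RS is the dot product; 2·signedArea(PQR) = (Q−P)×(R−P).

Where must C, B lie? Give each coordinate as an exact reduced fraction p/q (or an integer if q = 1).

1. C_x = 28/3  [line -17·x + -19·y + 134/3 = 0 ∩ |CD|² = 5941/9]
2. C_y = -6  [line -17·x + -19·y + 134/3 = 0 ∩ |CD|² = 5941/9]
   → C = (28/3, -6)
3. B_x = 31/9  [B is the centroid of △ECD]
4. B_y = 1/3  [B is the centroid of △ECD]
   → B = (31/9, 1/3)

B = (31/9, 1/3)
C = (28/3, -6)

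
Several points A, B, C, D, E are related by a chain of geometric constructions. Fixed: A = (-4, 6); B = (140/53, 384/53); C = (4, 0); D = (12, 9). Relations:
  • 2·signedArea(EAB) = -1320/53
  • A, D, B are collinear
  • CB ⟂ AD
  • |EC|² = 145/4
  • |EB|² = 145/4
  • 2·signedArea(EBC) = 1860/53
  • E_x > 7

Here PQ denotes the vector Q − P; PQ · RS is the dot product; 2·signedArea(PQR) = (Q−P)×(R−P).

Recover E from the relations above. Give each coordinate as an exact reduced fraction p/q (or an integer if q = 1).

E = (8, 9/2)

1. E_x = 8  [2·signedArea(EAB) = -1320/53 ∩ 2·signedArea(EBC) = 1860/53]
2. E_y = 9/2  [2·signedArea(EAB) = -1320/53 ∩ 2·signedArea(EBC) = 1860/53]
   → E = (8, 9/2)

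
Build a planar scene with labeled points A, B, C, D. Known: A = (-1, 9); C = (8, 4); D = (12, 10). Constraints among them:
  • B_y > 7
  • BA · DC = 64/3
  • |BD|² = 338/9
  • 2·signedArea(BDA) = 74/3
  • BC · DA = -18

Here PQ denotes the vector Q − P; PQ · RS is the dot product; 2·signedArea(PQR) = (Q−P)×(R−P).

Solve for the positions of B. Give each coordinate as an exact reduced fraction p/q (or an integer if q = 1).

B = (19/3, 23/3)

1. B_x = 19/3  [BC · DA = -18 ∩ 2·signedArea(BDA) = 74/3]
2. B_y = 23/3  [BC · DA = -18 ∩ 2·signedArea(BDA) = 74/3]
   → B = (19/3, 23/3)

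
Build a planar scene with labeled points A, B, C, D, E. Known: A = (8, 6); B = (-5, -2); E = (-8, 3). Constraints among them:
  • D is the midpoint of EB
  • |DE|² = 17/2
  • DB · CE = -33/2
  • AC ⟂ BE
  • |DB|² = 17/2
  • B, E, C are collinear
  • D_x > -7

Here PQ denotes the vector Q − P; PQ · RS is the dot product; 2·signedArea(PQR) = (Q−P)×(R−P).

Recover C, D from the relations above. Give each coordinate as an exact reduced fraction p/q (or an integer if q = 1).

C = (-173/34, -63/34)
D = (-13/2, 1/2)

1. C_x = -173/34  [B, E, C are collinear ∩ AC ⟂ BE]
2. C_y = -63/34  [B, E, C are collinear ∩ AC ⟂ BE]
   → C = (-173/34, -63/34)
3. D_x = -13/2  [D is the midpoint of EB]
4. D_y = 1/2  [D is the midpoint of EB]
   → D = (-13/2, 1/2)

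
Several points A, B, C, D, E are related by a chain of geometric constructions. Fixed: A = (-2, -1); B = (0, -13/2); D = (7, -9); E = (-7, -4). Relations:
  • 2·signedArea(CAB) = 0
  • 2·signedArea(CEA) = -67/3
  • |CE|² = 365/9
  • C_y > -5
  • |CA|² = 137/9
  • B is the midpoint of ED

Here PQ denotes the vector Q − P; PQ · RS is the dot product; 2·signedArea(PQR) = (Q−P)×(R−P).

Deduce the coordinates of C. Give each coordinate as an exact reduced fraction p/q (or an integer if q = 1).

1. C_x = -2/3  [2·signedArea(CAB) = 0 ∩ 2·signedArea(CEA) = -67/3]
2. C_y = -14/3  [2·signedArea(CAB) = 0 ∩ 2·signedArea(CEA) = -67/3]
   → C = (-2/3, -14/3)

C = (-2/3, -14/3)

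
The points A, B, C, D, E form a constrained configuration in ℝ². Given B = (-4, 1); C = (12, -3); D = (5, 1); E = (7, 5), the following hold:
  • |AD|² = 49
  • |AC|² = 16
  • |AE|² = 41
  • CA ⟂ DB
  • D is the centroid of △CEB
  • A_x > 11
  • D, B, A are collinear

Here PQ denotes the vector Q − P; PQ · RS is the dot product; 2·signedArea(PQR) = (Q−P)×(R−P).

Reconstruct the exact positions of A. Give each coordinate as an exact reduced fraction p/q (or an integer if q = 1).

1. A_x = 12  [D, B, A are collinear ∩ CA ⟂ DB]
2. A_y = 1  [D, B, A are collinear ∩ CA ⟂ DB]
   → A = (12, 1)

A = (12, 1)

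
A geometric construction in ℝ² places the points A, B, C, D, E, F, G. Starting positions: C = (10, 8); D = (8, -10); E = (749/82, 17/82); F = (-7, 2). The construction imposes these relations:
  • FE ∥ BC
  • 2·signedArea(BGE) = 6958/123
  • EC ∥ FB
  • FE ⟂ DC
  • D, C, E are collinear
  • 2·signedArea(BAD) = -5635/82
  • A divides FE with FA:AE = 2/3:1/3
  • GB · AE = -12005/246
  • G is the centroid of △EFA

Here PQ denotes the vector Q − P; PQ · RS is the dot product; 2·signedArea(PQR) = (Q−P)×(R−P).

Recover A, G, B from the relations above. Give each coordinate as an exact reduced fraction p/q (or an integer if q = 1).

A = (154/41, 33/41)
B = (-503/82, 803/82)
G = (161/82, 247/246)

1. A_x = 154/41  [A divides FE with FA:AE = 2/3:1/3]
2. A_y = 33/41  [A divides FE with FA:AE = 2/3:1/3]
   → A = (154/41, 33/41)
3. G_x = 161/82  [G is the centroid of △EFA]
4. G_y = 247/246  [G is the centroid of △EFA]
   → G = (161/82, 247/246)
5. B_x = -503/82  [FE ∥ BC ∩ EC ∥ FB]
6. B_y = 803/82  [FE ∥ BC ∩ EC ∥ FB]
   → B = (-503/82, 803/82)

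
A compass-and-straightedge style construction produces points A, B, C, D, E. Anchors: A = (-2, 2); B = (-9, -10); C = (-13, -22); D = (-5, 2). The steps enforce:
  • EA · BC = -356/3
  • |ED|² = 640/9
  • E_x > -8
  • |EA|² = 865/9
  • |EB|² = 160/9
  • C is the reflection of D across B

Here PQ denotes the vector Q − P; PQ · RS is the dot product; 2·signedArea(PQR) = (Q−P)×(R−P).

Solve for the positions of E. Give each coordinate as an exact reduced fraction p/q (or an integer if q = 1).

E = (-23/3, -6)

1. E_x = -23/3  [line 4·x + 12·y + 308/3 = 0 ∩ |ED|² = 640/9]
2. E_y = -6  [line 4·x + 12·y + 308/3 = 0 ∩ |ED|² = 640/9]
   → E = (-23/3, -6)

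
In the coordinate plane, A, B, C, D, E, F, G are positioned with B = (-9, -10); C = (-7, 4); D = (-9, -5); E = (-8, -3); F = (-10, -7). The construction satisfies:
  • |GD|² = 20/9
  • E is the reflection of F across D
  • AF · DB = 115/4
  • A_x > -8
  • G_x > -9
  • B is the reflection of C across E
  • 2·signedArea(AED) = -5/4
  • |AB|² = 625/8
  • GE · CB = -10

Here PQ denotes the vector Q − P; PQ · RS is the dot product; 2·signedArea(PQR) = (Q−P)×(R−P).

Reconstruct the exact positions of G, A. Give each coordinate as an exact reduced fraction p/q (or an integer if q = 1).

1. G_x = -25/3  [line 2·x + 14·y + 68 = 0 ∩ |GD|² = 20/9]
2. G_y = -11/3  [line 2·x + 14·y + 68 = 0 ∩ |GD|² = 20/9]
   → G = (-25/3, -11/3)
3. A_x = -31/4  [AF · DB = 115/4 ∩ 2·signedArea(AED) = -5/4]
4. A_y = -5/4  [AF · DB = 115/4 ∩ 2·signedArea(AED) = -5/4]
   → A = (-31/4, -5/4)

A = (-31/4, -5/4)
G = (-25/3, -11/3)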